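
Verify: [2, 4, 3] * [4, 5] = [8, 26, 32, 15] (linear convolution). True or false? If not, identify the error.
Recompute linear convolution of [2, 4, 3] and [4, 5]: y[0] = 2×4 = 8; y[1] = 2×5 + 4×4 = 26; y[2] = 4×5 + 3×4 = 32; y[3] = 3×5 = 15 → [8, 26, 32, 15]. Given [8, 26, 32, 15] matches, so answer: Yes

Yes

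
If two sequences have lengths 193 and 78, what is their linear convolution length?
Linear/full convolution length: m + n - 1 = 193 + 78 - 1 = 270

270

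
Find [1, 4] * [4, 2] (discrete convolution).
y[0] = 1×4 = 4; y[1] = 1×2 + 4×4 = 18; y[2] = 4×2 = 8

[4, 18, 8]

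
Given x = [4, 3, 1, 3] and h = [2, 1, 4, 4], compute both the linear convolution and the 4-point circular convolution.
Linear: y_lin[0] = 4×2 = 8; y_lin[1] = 4×1 + 3×2 = 10; y_lin[2] = 4×4 + 3×1 + 1×2 = 21; y_lin[3] = 4×4 + 3×4 + 1×1 + 3×2 = 35; y_lin[4] = 3×4 + 1×4 + 3×1 = 19; y_lin[5] = 1×4 + 3×4 = 16; y_lin[6] = 3×4 = 12 → [8, 10, 21, 35, 19, 16, 12]. Circular (length 4): y[0] = 4×2 + 3×4 + 1×4 + 3×1 = 27; y[1] = 4×1 + 3×2 + 1×4 + 3×4 = 26; y[2] = 4×4 + 3×1 + 1×2 + 3×4 = 33; y[3] = 4×4 + 3×4 + 1×1 + 3×2 = 35 → [27, 26, 33, 35]

Linear: [8, 10, 21, 35, 19, 16, 12], Circular: [27, 26, 33, 35]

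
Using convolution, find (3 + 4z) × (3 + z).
Ascending coefficients: a = [3, 4], b = [3, 1]. c[0] = 3×3 = 9; c[1] = 3×1 + 4×3 = 15; c[2] = 4×1 = 4. Result coefficients: [9, 15, 4] → 9 + 15z + 4z^2

9 + 15z + 4z^2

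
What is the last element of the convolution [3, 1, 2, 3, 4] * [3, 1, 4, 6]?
Use y[k] = Σ_i a[i]·b[k-i] at k=7. y[7] = 4×6 = 24

24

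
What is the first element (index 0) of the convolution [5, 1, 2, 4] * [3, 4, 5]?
Use y[k] = Σ_i a[i]·b[k-i] at k=0. y[0] = 5×3 = 15

15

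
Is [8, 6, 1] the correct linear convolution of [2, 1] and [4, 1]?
Recompute linear convolution of [2, 1] and [4, 1]: y[0] = 2×4 = 8; y[1] = 2×1 + 1×4 = 6; y[2] = 1×1 = 1 → [8, 6, 1]. Given [8, 6, 1] matches, so answer: Yes

Yes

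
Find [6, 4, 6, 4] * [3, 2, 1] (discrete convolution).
y[0] = 6×3 = 18; y[1] = 6×2 + 4×3 = 24; y[2] = 6×1 + 4×2 + 6×3 = 32; y[3] = 4×1 + 6×2 + 4×3 = 28; y[4] = 6×1 + 4×2 = 14; y[5] = 4×1 = 4

[18, 24, 32, 28, 14, 4]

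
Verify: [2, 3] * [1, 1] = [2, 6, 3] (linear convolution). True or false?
Recompute linear convolution of [2, 3] and [1, 1]: y[0] = 2×1 = 2; y[1] = 2×1 + 3×1 = 5; y[2] = 3×1 = 3 → [2, 5, 3]. Compare to given [2, 6, 3]: they differ at index 1: given 6, correct 5, so answer: No

No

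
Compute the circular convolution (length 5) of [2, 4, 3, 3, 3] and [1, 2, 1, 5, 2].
Use y[k] = Σ_j s[j]·t[(k-j) mod 5]. y[0] = 2×1 + 4×2 + 3×5 + 3×1 + 3×2 = 34; y[1] = 2×2 + 4×1 + 3×2 + 3×5 + 3×1 = 32; y[2] = 2×1 + 4×2 + 3×1 + 3×2 + 3×5 = 34; y[3] = 2×5 + 4×1 + 3×2 + 3×1 + 3×2 = 29; y[4] = 2×2 + 4×5 + 3×1 + 3×2 + 3×1 = 36. Result: [34, 32, 34, 29, 36]

[34, 32, 34, 29, 36]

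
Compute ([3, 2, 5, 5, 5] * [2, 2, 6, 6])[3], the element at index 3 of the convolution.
Use y[k] = Σ_i a[i]·b[k-i] at k=3. y[3] = 3×6 + 2×6 + 5×2 + 5×2 = 50

50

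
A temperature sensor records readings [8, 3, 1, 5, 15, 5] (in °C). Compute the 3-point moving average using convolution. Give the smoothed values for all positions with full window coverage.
3-point moving average kernel = [1, 1, 1]. Apply in 'valid' mode (full window coverage): avg[0] = (8 + 3 + 1) / 3 = 4.0; avg[1] = (3 + 1 + 5) / 3 = 3.0; avg[2] = (1 + 5 + 15) / 3 = 7.0; avg[3] = (5 + 15 + 5) / 3 = 8.33. Smoothed values: [4.0, 3.0, 7.0, 8.33]

[4.0, 3.0, 7.0, 8.33]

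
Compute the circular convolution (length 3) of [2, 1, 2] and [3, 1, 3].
Use y[k] = Σ_j x[j]·h[(k-j) mod 3]. y[0] = 2×3 + 1×3 + 2×1 = 11; y[1] = 2×1 + 1×3 + 2×3 = 11; y[2] = 2×3 + 1×1 + 2×3 = 13. Result: [11, 11, 13]

[11, 11, 13]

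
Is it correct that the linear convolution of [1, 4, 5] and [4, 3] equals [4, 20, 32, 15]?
Recompute linear convolution of [1, 4, 5] and [4, 3]: y[0] = 1×4 = 4; y[1] = 1×3 + 4×4 = 19; y[2] = 4×3 + 5×4 = 32; y[3] = 5×3 = 15 → [4, 19, 32, 15]. Compare to given [4, 20, 32, 15]: they differ at index 1: given 20, correct 19, so answer: No

No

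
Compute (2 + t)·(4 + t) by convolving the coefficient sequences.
Ascending coefficients: a = [2, 1], b = [4, 1]. c[0] = 2×4 = 8; c[1] = 2×1 + 1×4 = 6; c[2] = 1×1 = 1. Result coefficients: [8, 6, 1] → 8 + 6t + t^2

8 + 6t + t^2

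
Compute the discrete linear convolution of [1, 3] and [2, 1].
y[0] = 1×2 = 2; y[1] = 1×1 + 3×2 = 7; y[2] = 3×1 = 3

[2, 7, 3]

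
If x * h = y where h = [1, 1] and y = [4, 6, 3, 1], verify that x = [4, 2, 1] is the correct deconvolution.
Forward-compute [4, 2, 1] * [1, 1]: y[0] = 4×1 = 4; y[1] = 4×1 + 2×1 = 6; y[2] = 2×1 + 1×1 = 3; y[3] = 1×1 = 1 → [4, 6, 3, 1]. Matches given y = [4, 6, 3, 1], so verified.

Verified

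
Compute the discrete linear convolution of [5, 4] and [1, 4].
y[0] = 5×1 = 5; y[1] = 5×4 + 4×1 = 24; y[2] = 4×4 = 16

[5, 24, 16]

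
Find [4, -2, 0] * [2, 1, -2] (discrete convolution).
y[0] = 4×2 = 8; y[1] = 4×1 + -2×2 = 0; y[2] = 4×-2 + -2×1 + 0×2 = -10; y[3] = -2×-2 + 0×1 = 4; y[4] = 0×-2 = 0

[8, 0, -10, 4, 0]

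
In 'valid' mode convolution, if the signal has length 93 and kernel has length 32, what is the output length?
'Valid' mode counts only positions where the kernel fully overlaps the signal: m - n + 1 = 93 - 32 + 1 = 62

62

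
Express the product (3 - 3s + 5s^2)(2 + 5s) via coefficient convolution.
Ascending coefficients: a = [3, -3, 5], b = [2, 5]. c[0] = 3×2 = 6; c[1] = 3×5 + -3×2 = 9; c[2] = -3×5 + 5×2 = -5; c[3] = 5×5 = 25. Result coefficients: [6, 9, -5, 25] → 6 + 9s - 5s^2 + 25s^3

6 + 9s - 5s^2 + 25s^3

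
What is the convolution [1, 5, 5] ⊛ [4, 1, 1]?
y[0] = 1×4 = 4; y[1] = 1×1 + 5×4 = 21; y[2] = 1×1 + 5×1 + 5×4 = 26; y[3] = 5×1 + 5×1 = 10; y[4] = 5×1 = 5

[4, 21, 26, 10, 5]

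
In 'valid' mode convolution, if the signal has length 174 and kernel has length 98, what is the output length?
'Valid' mode counts only positions where the kernel fully overlaps the signal: m - n + 1 = 174 - 98 + 1 = 77

77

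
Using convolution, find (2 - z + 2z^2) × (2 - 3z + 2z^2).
Ascending coefficients: a = [2, -1, 2], b = [2, -3, 2]. c[0] = 2×2 = 4; c[1] = 2×-3 + -1×2 = -8; c[2] = 2×2 + -1×-3 + 2×2 = 11; c[3] = -1×2 + 2×-3 = -8; c[4] = 2×2 = 4. Result coefficients: [4, -8, 11, -8, 4] → 4 - 8z + 11z^2 - 8z^3 + 4z^4

4 - 8z + 11z^2 - 8z^3 + 4z^4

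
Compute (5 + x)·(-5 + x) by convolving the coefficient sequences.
Ascending coefficients: a = [5, 1], b = [-5, 1]. c[0] = 5×-5 = -25; c[1] = 5×1 + 1×-5 = 0; c[2] = 1×1 = 1. Result coefficients: [-25, 0, 1] → -25 + x^2

-25 + x^2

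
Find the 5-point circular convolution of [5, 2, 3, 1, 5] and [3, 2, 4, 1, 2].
Use y[k] = Σ_j u[j]·v[(k-j) mod 5]. y[0] = 5×3 + 2×2 + 3×1 + 1×4 + 5×2 = 36; y[1] = 5×2 + 2×3 + 3×2 + 1×1 + 5×4 = 43; y[2] = 5×4 + 2×2 + 3×3 + 1×2 + 5×1 = 40; y[3] = 5×1 + 2×4 + 3×2 + 1×3 + 5×2 = 32; y[4] = 5×2 + 2×1 + 3×4 + 1×2 + 5×3 = 41. Result: [36, 43, 40, 32, 41]

[36, 43, 40, 32, 41]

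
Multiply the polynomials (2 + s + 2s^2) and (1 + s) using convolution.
Ascending coefficients: a = [2, 1, 2], b = [1, 1]. c[0] = 2×1 = 2; c[1] = 2×1 + 1×1 = 3; c[2] = 1×1 + 2×1 = 3; c[3] = 2×1 = 2. Result coefficients: [2, 3, 3, 2] → 2 + 3s + 3s^2 + 2s^3

2 + 3s + 3s^2 + 2s^3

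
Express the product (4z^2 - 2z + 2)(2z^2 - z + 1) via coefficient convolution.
Ascending coefficients: a = [2, -2, 4], b = [1, -1, 2]. c[0] = 2×1 = 2; c[1] = 2×-1 + -2×1 = -4; c[2] = 2×2 + -2×-1 + 4×1 = 10; c[3] = -2×2 + 4×-1 = -8; c[4] = 4×2 = 8. Result coefficients: [2, -4, 10, -8, 8] → 8z^4 - 8z^3 + 10z^2 - 4z + 2

8z^4 - 8z^3 + 10z^2 - 4z + 2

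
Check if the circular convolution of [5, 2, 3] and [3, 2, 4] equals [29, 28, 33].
Recompute circular convolution of [5, 2, 3] and [3, 2, 4]: y[0] = 5×3 + 2×4 + 3×2 = 29; y[1] = 5×2 + 2×3 + 3×4 = 28; y[2] = 5×4 + 2×2 + 3×3 = 33 → [29, 28, 33]. Given [29, 28, 33] matches, so answer: Yes

Yes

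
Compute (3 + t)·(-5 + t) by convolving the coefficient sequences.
Ascending coefficients: a = [3, 1], b = [-5, 1]. c[0] = 3×-5 = -15; c[1] = 3×1 + 1×-5 = -2; c[2] = 1×1 = 1. Result coefficients: [-15, -2, 1] → -15 - 2t + t^2

-15 - 2t + t^2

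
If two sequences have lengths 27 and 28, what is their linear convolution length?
Linear/full convolution length: m + n - 1 = 27 + 28 - 1 = 54

54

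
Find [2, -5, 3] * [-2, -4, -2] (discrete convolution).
y[0] = 2×-2 = -4; y[1] = 2×-4 + -5×-2 = 2; y[2] = 2×-2 + -5×-4 + 3×-2 = 10; y[3] = -5×-2 + 3×-4 = -2; y[4] = 3×-2 = -6

[-4, 2, 10, -2, -6]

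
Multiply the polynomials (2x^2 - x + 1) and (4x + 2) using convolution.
Ascending coefficients: a = [1, -1, 2], b = [2, 4]. c[0] = 1×2 = 2; c[1] = 1×4 + -1×2 = 2; c[2] = -1×4 + 2×2 = 0; c[3] = 2×4 = 8. Result coefficients: [2, 2, 0, 8] → 8x^3 + 2x + 2

8x^3 + 2x + 2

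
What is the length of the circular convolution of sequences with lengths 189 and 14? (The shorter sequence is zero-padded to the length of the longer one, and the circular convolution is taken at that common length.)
Circular convolution (zero-padding the shorter input) has length max(m, n) = max(189, 14) = 189

189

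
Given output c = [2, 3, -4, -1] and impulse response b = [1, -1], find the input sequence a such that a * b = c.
Deconvolve c=[2, 3, -4, -1] by b=[1, -1]. Since b[0]=1, solve forward: a[0] = c[0] / 1 = 2; a[1] = (c[1] - 2×-1) / 1 = 5; a[2] = (c[2] - 5×-1) / 1 = 1. So a = [2, 5, 1]. Check by forward convolution: c[0] = 2×1 = 2; c[1] = 2×-1 + 5×1 = 3; c[2] = 5×-1 + 1×1 = -4; c[3] = 1×-1 = -1

[2, 5, 1]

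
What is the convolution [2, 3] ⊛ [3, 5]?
y[0] = 2×3 = 6; y[1] = 2×5 + 3×3 = 19; y[2] = 3×5 = 15

[6, 19, 15]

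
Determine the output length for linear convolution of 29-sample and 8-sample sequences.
Linear/full convolution length: m + n - 1 = 29 + 8 - 1 = 36

36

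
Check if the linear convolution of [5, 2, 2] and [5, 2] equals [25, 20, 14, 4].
Recompute linear convolution of [5, 2, 2] and [5, 2]: y[0] = 5×5 = 25; y[1] = 5×2 + 2×5 = 20; y[2] = 2×2 + 2×5 = 14; y[3] = 2×2 = 4 → [25, 20, 14, 4]. Given [25, 20, 14, 4] matches, so answer: Yes

Yes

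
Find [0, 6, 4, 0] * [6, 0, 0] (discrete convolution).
y[0] = 0×6 = 0; y[1] = 0×0 + 6×6 = 36; y[2] = 0×0 + 6×0 + 4×6 = 24; y[3] = 6×0 + 4×0 + 0×6 = 0; y[4] = 4×0 + 0×0 = 0; y[5] = 0×0 = 0

[0, 36, 24, 0, 0, 0]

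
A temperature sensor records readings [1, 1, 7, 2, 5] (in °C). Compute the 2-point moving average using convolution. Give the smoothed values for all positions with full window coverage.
2-point moving average kernel = [1, 1]. Apply in 'valid' mode (full window coverage): avg[0] = (1 + 1) / 2 = 1.0; avg[1] = (1 + 7) / 2 = 4.0; avg[2] = (7 + 2) / 2 = 4.5; avg[3] = (2 + 5) / 2 = 3.5. Smoothed values: [1.0, 4.0, 4.5, 3.5]

[1.0, 4.0, 4.5, 3.5]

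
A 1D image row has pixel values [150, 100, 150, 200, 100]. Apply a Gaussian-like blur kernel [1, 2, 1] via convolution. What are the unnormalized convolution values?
Convolve image row [150, 100, 150, 200, 100] with kernel [1, 2, 1]: y[0] = 150×1 = 150; y[1] = 150×2 + 100×1 = 400; y[2] = 150×1 + 100×2 + 150×1 = 500; y[3] = 100×1 + 150×2 + 200×1 = 600; y[4] = 150×1 + 200×2 + 100×1 = 650; y[5] = 200×1 + 100×2 = 400; y[6] = 100×1 = 100 → [150, 400, 500, 600, 650, 400, 100]. Normalization factor = sum(kernel) = 4.

[150, 400, 500, 600, 650, 400, 100]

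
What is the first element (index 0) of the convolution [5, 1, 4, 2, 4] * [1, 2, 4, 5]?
Use y[k] = Σ_i a[i]·b[k-i] at k=0. y[0] = 5×1 = 5

5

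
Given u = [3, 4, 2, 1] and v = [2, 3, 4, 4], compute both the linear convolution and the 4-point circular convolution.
Linear: y_lin[0] = 3×2 = 6; y_lin[1] = 3×3 + 4×2 = 17; y_lin[2] = 3×4 + 4×3 + 2×2 = 28; y_lin[3] = 3×4 + 4×4 + 2×3 + 1×2 = 36; y_lin[4] = 4×4 + 2×4 + 1×3 = 27; y_lin[5] = 2×4 + 1×4 = 12; y_lin[6] = 1×4 = 4 → [6, 17, 28, 36, 27, 12, 4]. Circular (length 4): y[0] = 3×2 + 4×4 + 2×4 + 1×3 = 33; y[1] = 3×3 + 4×2 + 2×4 + 1×4 = 29; y[2] = 3×4 + 4×3 + 2×2 + 1×4 = 32; y[3] = 3×4 + 4×4 + 2×3 + 1×2 = 36 → [33, 29, 32, 36]

Linear: [6, 17, 28, 36, 27, 12, 4], Circular: [33, 29, 32, 36]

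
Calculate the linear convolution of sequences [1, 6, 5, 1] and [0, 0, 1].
y[0] = 1×0 = 0; y[1] = 1×0 + 6×0 = 0; y[2] = 1×1 + 6×0 + 5×0 = 1; y[3] = 6×1 + 5×0 + 1×0 = 6; y[4] = 5×1 + 1×0 = 5; y[5] = 1×1 = 1

[0, 0, 1, 6, 5, 1]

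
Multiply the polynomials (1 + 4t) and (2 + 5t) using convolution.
Ascending coefficients: a = [1, 4], b = [2, 5]. c[0] = 1×2 = 2; c[1] = 1×5 + 4×2 = 13; c[2] = 4×5 = 20. Result coefficients: [2, 13, 20] → 2 + 13t + 20t^2

2 + 13t + 20t^2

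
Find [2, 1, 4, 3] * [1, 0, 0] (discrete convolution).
y[0] = 2×1 = 2; y[1] = 2×0 + 1×1 = 1; y[2] = 2×0 + 1×0 + 4×1 = 4; y[3] = 1×0 + 4×0 + 3×1 = 3; y[4] = 4×0 + 3×0 = 0; y[5] = 3×0 = 0

[2, 1, 4, 3, 0, 0]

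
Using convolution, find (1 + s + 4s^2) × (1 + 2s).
Ascending coefficients: a = [1, 1, 4], b = [1, 2]. c[0] = 1×1 = 1; c[1] = 1×2 + 1×1 = 3; c[2] = 1×2 + 4×1 = 6; c[3] = 4×2 = 8. Result coefficients: [1, 3, 6, 8] → 1 + 3s + 6s^2 + 8s^3

1 + 3s + 6s^2 + 8s^3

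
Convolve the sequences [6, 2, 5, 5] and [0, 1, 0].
y[0] = 6×0 = 0; y[1] = 6×1 + 2×0 = 6; y[2] = 6×0 + 2×1 + 5×0 = 2; y[3] = 2×0 + 5×1 + 5×0 = 5; y[4] = 5×0 + 5×1 = 5; y[5] = 5×0 = 0

[0, 6, 2, 5, 5, 0]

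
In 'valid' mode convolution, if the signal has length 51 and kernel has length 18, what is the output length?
'Valid' mode counts only positions where the kernel fully overlaps the signal: m - n + 1 = 51 - 18 + 1 = 34

34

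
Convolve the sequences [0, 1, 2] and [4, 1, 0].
y[0] = 0×4 = 0; y[1] = 0×1 + 1×4 = 4; y[2] = 0×0 + 1×1 + 2×4 = 9; y[3] = 1×0 + 2×1 = 2; y[4] = 2×0 = 0

[0, 4, 9, 2, 0]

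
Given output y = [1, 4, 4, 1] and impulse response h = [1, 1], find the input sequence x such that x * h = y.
Deconvolve y=[1, 4, 4, 1] by h=[1, 1]. Since h[0]=1, solve forward: x[0] = y[0] / 1 = 1; x[1] = (y[1] - 1×1) / 1 = 3; x[2] = (y[2] - 3×1) / 1 = 1. So x = [1, 3, 1]. Check by forward convolution: y[0] = 1×1 = 1; y[1] = 1×1 + 3×1 = 4; y[2] = 3×1 + 1×1 = 4; y[3] = 1×1 = 1

[1, 3, 1]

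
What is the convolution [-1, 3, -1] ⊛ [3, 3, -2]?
y[0] = -1×3 = -3; y[1] = -1×3 + 3×3 = 6; y[2] = -1×-2 + 3×3 + -1×3 = 8; y[3] = 3×-2 + -1×3 = -9; y[4] = -1×-2 = 2

[-3, 6, 8, -9, 2]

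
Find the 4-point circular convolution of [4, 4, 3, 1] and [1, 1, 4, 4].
Use y[k] = Σ_j x[j]·h[(k-j) mod 4]. y[0] = 4×1 + 4×4 + 3×4 + 1×1 = 33; y[1] = 4×1 + 4×1 + 3×4 + 1×4 = 24; y[2] = 4×4 + 4×1 + 3×1 + 1×4 = 27; y[3] = 4×4 + 4×4 + 3×1 + 1×1 = 36. Result: [33, 24, 27, 36]

[33, 24, 27, 36]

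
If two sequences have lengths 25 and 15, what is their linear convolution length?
Linear/full convolution length: m + n - 1 = 25 + 15 - 1 = 39

39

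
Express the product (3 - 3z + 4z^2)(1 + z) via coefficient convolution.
Ascending coefficients: a = [3, -3, 4], b = [1, 1]. c[0] = 3×1 = 3; c[1] = 3×1 + -3×1 = 0; c[2] = -3×1 + 4×1 = 1; c[3] = 4×1 = 4. Result coefficients: [3, 0, 1, 4] → 3 + z^2 + 4z^3

3 + z^2 + 4z^3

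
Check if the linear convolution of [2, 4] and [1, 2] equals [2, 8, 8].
Recompute linear convolution of [2, 4] and [1, 2]: y[0] = 2×1 = 2; y[1] = 2×2 + 4×1 = 8; y[2] = 4×2 = 8 → [2, 8, 8]. Given [2, 8, 8] matches, so answer: Yes

Yes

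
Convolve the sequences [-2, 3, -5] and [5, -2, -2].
y[0] = -2×5 = -10; y[1] = -2×-2 + 3×5 = 19; y[2] = -2×-2 + 3×-2 + -5×5 = -27; y[3] = 3×-2 + -5×-2 = 4; y[4] = -5×-2 = 10

[-10, 19, -27, 4, 10]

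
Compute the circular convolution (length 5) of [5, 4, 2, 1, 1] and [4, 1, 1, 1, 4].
Use y[k] = Σ_j x[j]·h[(k-j) mod 5]. y[0] = 5×4 + 4×4 + 2×1 + 1×1 + 1×1 = 40; y[1] = 5×1 + 4×4 + 2×4 + 1×1 + 1×1 = 31; y[2] = 5×1 + 4×1 + 2×4 + 1×4 + 1×1 = 22; y[3] = 5×1 + 4×1 + 2×1 + 1×4 + 1×4 = 19; y[4] = 5×4 + 4×1 + 2×1 + 1×1 + 1×4 = 31. Result: [40, 31, 22, 19, 31]

[40, 31, 22, 19, 31]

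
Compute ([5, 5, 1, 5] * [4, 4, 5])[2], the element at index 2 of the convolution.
Use y[k] = Σ_i a[i]·b[k-i] at k=2. y[2] = 5×5 + 5×4 + 1×4 = 49

49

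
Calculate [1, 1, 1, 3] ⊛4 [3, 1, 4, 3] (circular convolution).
Use y[k] = Σ_j a[j]·b[(k-j) mod 4]. y[0] = 1×3 + 1×3 + 1×4 + 3×1 = 13; y[1] = 1×1 + 1×3 + 1×3 + 3×4 = 19; y[2] = 1×4 + 1×1 + 1×3 + 3×3 = 17; y[3] = 1×3 + 1×4 + 1×1 + 3×3 = 17. Result: [13, 19, 17, 17]

[13, 19, 17, 17]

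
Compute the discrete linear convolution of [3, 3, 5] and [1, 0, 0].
y[0] = 3×1 = 3; y[1] = 3×0 + 3×1 = 3; y[2] = 3×0 + 3×0 + 5×1 = 5; y[3] = 3×0 + 5×0 = 0; y[4] = 5×0 = 0

[3, 3, 5, 0, 0]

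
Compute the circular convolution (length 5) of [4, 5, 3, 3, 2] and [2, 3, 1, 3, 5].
Use y[k] = Σ_j u[j]·v[(k-j) mod 5]. y[0] = 4×2 + 5×5 + 3×3 + 3×1 + 2×3 = 51; y[1] = 4×3 + 5×2 + 3×5 + 3×3 + 2×1 = 48; y[2] = 4×1 + 5×3 + 3×2 + 3×5 + 2×3 = 46; y[3] = 4×3 + 5×1 + 3×3 + 3×2 + 2×5 = 42; y[4] = 4×5 + 5×3 + 3×1 + 3×3 + 2×2 = 51. Result: [51, 48, 46, 42, 51]

[51, 48, 46, 42, 51]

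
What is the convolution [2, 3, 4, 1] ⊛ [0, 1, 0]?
y[0] = 2×0 = 0; y[1] = 2×1 + 3×0 = 2; y[2] = 2×0 + 3×1 + 4×0 = 3; y[3] = 3×0 + 4×1 + 1×0 = 4; y[4] = 4×0 + 1×1 = 1; y[5] = 1×0 = 0

[0, 2, 3, 4, 1, 0]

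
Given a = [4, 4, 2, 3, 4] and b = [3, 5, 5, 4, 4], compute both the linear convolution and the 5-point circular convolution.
Linear: y_lin[0] = 4×3 = 12; y_lin[1] = 4×5 + 4×3 = 32; y_lin[2] = 4×5 + 4×5 + 2×3 = 46; y_lin[3] = 4×4 + 4×5 + 2×5 + 3×3 = 55; y_lin[4] = 4×4 + 4×4 + 2×5 + 3×5 + 4×3 = 69; y_lin[5] = 4×4 + 2×4 + 3×5 + 4×5 = 59; y_lin[6] = 2×4 + 3×4 + 4×5 = 40; y_lin[7] = 3×4 + 4×4 = 28; y_lin[8] = 4×4 = 16 → [12, 32, 46, 55, 69, 59, 40, 28, 16]. Circular (length 5): y[0] = 4×3 + 4×4 + 2×4 + 3×5 + 4×5 = 71; y[1] = 4×5 + 4×3 + 2×4 + 3×4 + 4×5 = 72; y[2] = 4×5 + 4×5 + 2×3 + 3×4 + 4×4 = 74; y[3] = 4×4 + 4×5 + 2×5 + 3×3 + 4×4 = 71; y[4] = 4×4 + 4×4 + 2×5 + 3×5 + 4×3 = 69 → [71, 72, 74, 71, 69]

Linear: [12, 32, 46, 55, 69, 59, 40, 28, 16], Circular: [71, 72, 74, 71, 69]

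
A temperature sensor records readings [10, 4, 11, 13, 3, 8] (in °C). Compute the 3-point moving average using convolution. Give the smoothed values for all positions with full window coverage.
3-point moving average kernel = [1, 1, 1]. Apply in 'valid' mode (full window coverage): avg[0] = (10 + 4 + 11) / 3 = 8.33; avg[1] = (4 + 11 + 13) / 3 = 9.33; avg[2] = (11 + 13 + 3) / 3 = 9.0; avg[3] = (13 + 3 + 8) / 3 = 8.0. Smoothed values: [8.33, 9.33, 9.0, 8.0]

[8.33, 9.33, 9.0, 8.0]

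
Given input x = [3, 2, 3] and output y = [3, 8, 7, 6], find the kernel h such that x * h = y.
Output length 4 = len(x) + len(h) - 1 ⇒ len(h) = 2. Solve h forward using h[k] = (y[k] - Σ_{i≥1} x[i]·h[k-i]) / x[0]: h[0] = y[0] / x[0] = 3 / 3 = 1; h[1] = (y[1] - 2×1) / x[0] = (8 - 2×1) / 3 = 2. So h = [1, 2]. Forward-check [3, 2, 3] * [1, 2]: y[0] = 3×1 = 3; y[1] = 3×2 + 2×1 = 8; y[2] = 2×2 + 3×1 = 7; y[3] = 3×2 = 6 → [3, 8, 7, 6] ✓

[1, 2]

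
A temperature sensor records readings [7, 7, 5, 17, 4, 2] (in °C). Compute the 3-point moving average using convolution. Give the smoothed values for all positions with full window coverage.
3-point moving average kernel = [1, 1, 1]. Apply in 'valid' mode (full window coverage): avg[0] = (7 + 7 + 5) / 3 = 6.33; avg[1] = (7 + 5 + 17) / 3 = 9.67; avg[2] = (5 + 17 + 4) / 3 = 8.67; avg[3] = (17 + 4 + 2) / 3 = 7.67. Smoothed values: [6.33, 9.67, 8.67, 7.67]

[6.33, 9.67, 8.67, 7.67]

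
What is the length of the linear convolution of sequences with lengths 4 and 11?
Linear/full convolution length: m + n - 1 = 4 + 11 - 1 = 14

14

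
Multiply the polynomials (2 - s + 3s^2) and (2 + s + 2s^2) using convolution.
Ascending coefficients: a = [2, -1, 3], b = [2, 1, 2]. c[0] = 2×2 = 4; c[1] = 2×1 + -1×2 = 0; c[2] = 2×2 + -1×1 + 3×2 = 9; c[3] = -1×2 + 3×1 = 1; c[4] = 3×2 = 6. Result coefficients: [4, 0, 9, 1, 6] → 4 + 9s^2 + s^3 + 6s^4

4 + 9s^2 + s^3 + 6s^4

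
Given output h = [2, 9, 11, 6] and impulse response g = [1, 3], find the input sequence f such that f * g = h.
Deconvolve h=[2, 9, 11, 6] by g=[1, 3]. Since g[0]=1, solve forward: f[0] = h[0] / 1 = 2; f[1] = (h[1] - 2×3) / 1 = 3; f[2] = (h[2] - 3×3) / 1 = 2. So f = [2, 3, 2]. Check by forward convolution: h[0] = 2×1 = 2; h[1] = 2×3 + 3×1 = 9; h[2] = 3×3 + 2×1 = 11; h[3] = 2×3 = 6

[2, 3, 2]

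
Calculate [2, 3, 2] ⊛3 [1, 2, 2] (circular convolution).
Use y[k] = Σ_j u[j]·v[(k-j) mod 3]. y[0] = 2×1 + 3×2 + 2×2 = 12; y[1] = 2×2 + 3×1 + 2×2 = 11; y[2] = 2×2 + 3×2 + 2×1 = 12. Result: [12, 11, 12]

[12, 11, 12]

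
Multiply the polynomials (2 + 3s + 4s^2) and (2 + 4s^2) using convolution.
Ascending coefficients: a = [2, 3, 4], b = [2, 0, 4]. c[0] = 2×2 = 4; c[1] = 2×0 + 3×2 = 6; c[2] = 2×4 + 3×0 + 4×2 = 16; c[3] = 3×4 + 4×0 = 12; c[4] = 4×4 = 16. Result coefficients: [4, 6, 16, 12, 16] → 4 + 6s + 16s^2 + 12s^3 + 16s^4

4 + 6s + 16s^2 + 12s^3 + 16s^4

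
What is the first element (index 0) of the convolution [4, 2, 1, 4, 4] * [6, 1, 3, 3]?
Use y[k] = Σ_i a[i]·b[k-i] at k=0. y[0] = 4×6 = 24

24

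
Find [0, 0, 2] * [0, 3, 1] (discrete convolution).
y[0] = 0×0 = 0; y[1] = 0×3 + 0×0 = 0; y[2] = 0×1 + 0×3 + 2×0 = 0; y[3] = 0×1 + 2×3 = 6; y[4] = 2×1 = 2

[0, 0, 0, 6, 2]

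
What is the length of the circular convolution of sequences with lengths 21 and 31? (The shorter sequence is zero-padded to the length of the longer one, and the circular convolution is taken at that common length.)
Circular convolution (zero-padding the shorter input) has length max(m, n) = max(21, 31) = 31

31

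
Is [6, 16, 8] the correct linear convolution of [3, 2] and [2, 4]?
Recompute linear convolution of [3, 2] and [2, 4]: y[0] = 3×2 = 6; y[1] = 3×4 + 2×2 = 16; y[2] = 2×4 = 8 → [6, 16, 8]. Given [6, 16, 8] matches, so answer: Yes

Yes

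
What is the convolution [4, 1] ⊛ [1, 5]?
y[0] = 4×1 = 4; y[1] = 4×5 + 1×1 = 21; y[2] = 1×5 = 5

[4, 21, 5]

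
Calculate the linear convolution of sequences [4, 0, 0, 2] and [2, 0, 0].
y[0] = 4×2 = 8; y[1] = 4×0 + 0×2 = 0; y[2] = 4×0 + 0×0 + 0×2 = 0; y[3] = 0×0 + 0×0 + 2×2 = 4; y[4] = 0×0 + 2×0 = 0; y[5] = 2×0 = 0

[8, 0, 0, 4, 0, 0]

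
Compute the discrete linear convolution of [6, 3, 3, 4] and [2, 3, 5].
y[0] = 6×2 = 12; y[1] = 6×3 + 3×2 = 24; y[2] = 6×5 + 3×3 + 3×2 = 45; y[3] = 3×5 + 3×3 + 4×2 = 32; y[4] = 3×5 + 4×3 = 27; y[5] = 4×5 = 20

[12, 24, 45, 32, 27, 20]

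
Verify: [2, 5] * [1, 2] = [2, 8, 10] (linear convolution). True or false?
Recompute linear convolution of [2, 5] and [1, 2]: y[0] = 2×1 = 2; y[1] = 2×2 + 5×1 = 9; y[2] = 5×2 = 10 → [2, 9, 10]. Compare to given [2, 8, 10]: they differ at index 1: given 8, correct 9, so answer: No

No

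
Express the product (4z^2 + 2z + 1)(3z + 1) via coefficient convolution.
Ascending coefficients: a = [1, 2, 4], b = [1, 3]. c[0] = 1×1 = 1; c[1] = 1×3 + 2×1 = 5; c[2] = 2×3 + 4×1 = 10; c[3] = 4×3 = 12. Result coefficients: [1, 5, 10, 12] → 12z^3 + 10z^2 + 5z + 1

12z^3 + 10z^2 + 5z + 1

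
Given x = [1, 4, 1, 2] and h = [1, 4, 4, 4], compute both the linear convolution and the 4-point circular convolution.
Linear: y_lin[0] = 1×1 = 1; y_lin[1] = 1×4 + 4×1 = 8; y_lin[2] = 1×4 + 4×4 + 1×1 = 21; y_lin[3] = 1×4 + 4×4 + 1×4 + 2×1 = 26; y_lin[4] = 4×4 + 1×4 + 2×4 = 28; y_lin[5] = 1×4 + 2×4 = 12; y_lin[6] = 2×4 = 8 → [1, 8, 21, 26, 28, 12, 8]. Circular (length 4): y[0] = 1×1 + 4×4 + 1×4 + 2×4 = 29; y[1] = 1×4 + 4×1 + 1×4 + 2×4 = 20; y[2] = 1×4 + 4×4 + 1×1 + 2×4 = 29; y[3] = 1×4 + 4×4 + 1×4 + 2×1 = 26 → [29, 20, 29, 26]

Linear: [1, 8, 21, 26, 28, 12, 8], Circular: [29, 20, 29, 26]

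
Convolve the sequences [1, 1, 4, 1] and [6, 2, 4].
y[0] = 1×6 = 6; y[1] = 1×2 + 1×6 = 8; y[2] = 1×4 + 1×2 + 4×6 = 30; y[3] = 1×4 + 4×2 + 1×6 = 18; y[4] = 4×4 + 1×2 = 18; y[5] = 1×4 = 4

[6, 8, 30, 18, 18, 4]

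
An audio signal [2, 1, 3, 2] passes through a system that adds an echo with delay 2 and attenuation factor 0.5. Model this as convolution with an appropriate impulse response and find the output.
Direct-path + delayed-attenuated-path model → impulse response h = [1, 0, 0.5] (1 at lag 0, 0.5 at lag 2). Output y[n] = x[n] + 0.5·x[n - 2] (with x[n] = 0 outside 0..3): y[0] = 2 + 0.5×0 = 2; y[1] = 1 + 0.5×0 = 1; y[2] = 3 + 0.5×2 = 4.0; y[3] = 2 + 0.5×1 = 2.5; y[4] = 0 + 0.5×3 = 1.5; y[5] = 0 + 0.5×2 = 1.0. So y = [2, 1, 4.0, 2.5, 1.5, 1.0]

[2, 1, 4.0, 2.5, 1.5, 1.0]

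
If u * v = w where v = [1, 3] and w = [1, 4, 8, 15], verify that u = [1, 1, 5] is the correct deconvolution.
Forward-compute [1, 1, 5] * [1, 3]: w[0] = 1×1 = 1; w[1] = 1×3 + 1×1 = 4; w[2] = 1×3 + 5×1 = 8; w[3] = 5×3 = 15 → [1, 4, 8, 15]. Matches given w = [1, 4, 8, 15], so verified.

Verified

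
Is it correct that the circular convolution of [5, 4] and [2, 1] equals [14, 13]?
Recompute circular convolution of [5, 4] and [2, 1]: y[0] = 5×2 + 4×1 = 14; y[1] = 5×1 + 4×2 = 13 → [14, 13]. Given [14, 13] matches, so answer: Yes

Yes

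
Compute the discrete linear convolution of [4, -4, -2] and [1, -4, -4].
y[0] = 4×1 = 4; y[1] = 4×-4 + -4×1 = -20; y[2] = 4×-4 + -4×-4 + -2×1 = -2; y[3] = -4×-4 + -2×-4 = 24; y[4] = -2×-4 = 8

[4, -20, -2, 24, 8]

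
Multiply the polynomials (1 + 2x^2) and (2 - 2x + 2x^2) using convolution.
Ascending coefficients: a = [1, 0, 2], b = [2, -2, 2]. c[0] = 1×2 = 2; c[1] = 1×-2 + 0×2 = -2; c[2] = 1×2 + 0×-2 + 2×2 = 6; c[3] = 0×2 + 2×-2 = -4; c[4] = 2×2 = 4. Result coefficients: [2, -2, 6, -4, 4] → 2 - 2x + 6x^2 - 4x^3 + 4x^4

2 - 2x + 6x^2 - 4x^3 + 4x^4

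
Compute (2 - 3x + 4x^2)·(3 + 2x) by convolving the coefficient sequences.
Ascending coefficients: a = [2, -3, 4], b = [3, 2]. c[0] = 2×3 = 6; c[1] = 2×2 + -3×3 = -5; c[2] = -3×2 + 4×3 = 6; c[3] = 4×2 = 8. Result coefficients: [6, -5, 6, 8] → 6 - 5x + 6x^2 + 8x^3

6 - 5x + 6x^2 + 8x^3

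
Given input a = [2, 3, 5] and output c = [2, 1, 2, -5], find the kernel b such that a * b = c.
Output length 4 = len(a) + len(b) - 1 ⇒ len(b) = 2. Solve b forward using b[k] = (c[k] - Σ_{i≥1} a[i]·b[k-i]) / a[0]: b[0] = c[0] / a[0] = 2 / 2 = 1; b[1] = (c[1] - 3×1) / a[0] = (1 - 3×1) / 2 = -1. So b = [1, -1]. Forward-check [2, 3, 5] * [1, -1]: c[0] = 2×1 = 2; c[1] = 2×-1 + 3×1 = 1; c[2] = 3×-1 + 5×1 = 2; c[3] = 5×-1 = -5 → [2, 1, 2, -5] ✓

[1, -1]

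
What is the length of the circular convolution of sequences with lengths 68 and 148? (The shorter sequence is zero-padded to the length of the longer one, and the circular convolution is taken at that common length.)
Circular convolution (zero-padding the shorter input) has length max(m, n) = max(68, 148) = 148

148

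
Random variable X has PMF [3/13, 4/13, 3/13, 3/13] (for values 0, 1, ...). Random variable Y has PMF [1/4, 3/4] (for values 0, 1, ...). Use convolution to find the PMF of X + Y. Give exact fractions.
P(X+Y=k) = Σ_i P(X=i)·P(Y=k-i) — a convolution of [3/13, 4/13, 3/13, 3/13] and [1/4, 3/4]. P(X+Y=0) = (3/13)×(1/4) = 3/52; P(X+Y=1) = (3/13)×(3/4) + (4/13)×(1/4) = 9/52 + 1/13 = 1/4; P(X+Y=2) = (4/13)×(3/4) + (3/13)×(1/4) = 3/13 + 3/52 = 15/52; P(X+Y=3) = (3/13)×(3/4) + (3/13)×(1/4) = 9/52 + 3/52 = 3/13; P(X+Y=4) = (3/13)×(3/4) = 9/52. PMF: [3/52, 1/4, 15/52, 3/13, 9/52] (sums to 1 ✓)

[3/52, 1/4, 15/52, 3/13, 9/52]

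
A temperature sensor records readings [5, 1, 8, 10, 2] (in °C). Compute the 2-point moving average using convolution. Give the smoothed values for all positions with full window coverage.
2-point moving average kernel = [1, 1]. Apply in 'valid' mode (full window coverage): avg[0] = (5 + 1) / 2 = 3.0; avg[1] = (1 + 8) / 2 = 4.5; avg[2] = (8 + 10) / 2 = 9.0; avg[3] = (10 + 2) / 2 = 6.0. Smoothed values: [3.0, 4.5, 9.0, 6.0]

[3.0, 4.5, 9.0, 6.0]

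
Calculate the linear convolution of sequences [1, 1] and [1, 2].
y[0] = 1×1 = 1; y[1] = 1×2 + 1×1 = 3; y[2] = 1×2 = 2

[1, 3, 2]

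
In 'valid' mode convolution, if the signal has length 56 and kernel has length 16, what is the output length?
'Valid' mode counts only positions where the kernel fully overlaps the signal: m - n + 1 = 56 - 16 + 1 = 41

41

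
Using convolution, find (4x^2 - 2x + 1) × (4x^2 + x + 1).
Ascending coefficients: a = [1, -2, 4], b = [1, 1, 4]. c[0] = 1×1 = 1; c[1] = 1×1 + -2×1 = -1; c[2] = 1×4 + -2×1 + 4×1 = 6; c[3] = -2×4 + 4×1 = -4; c[4] = 4×4 = 16. Result coefficients: [1, -1, 6, -4, 16] → 16x^4 - 4x^3 + 6x^2 - x + 1

16x^4 - 4x^3 + 6x^2 - x + 1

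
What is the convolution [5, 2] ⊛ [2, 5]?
y[0] = 5×2 = 10; y[1] = 5×5 + 2×2 = 29; y[2] = 2×5 = 10

[10, 29, 10]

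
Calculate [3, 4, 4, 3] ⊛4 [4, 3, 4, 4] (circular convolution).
Use y[k] = Σ_j s[j]·t[(k-j) mod 4]. y[0] = 3×4 + 4×4 + 4×4 + 3×3 = 53; y[1] = 3×3 + 4×4 + 4×4 + 3×4 = 53; y[2] = 3×4 + 4×3 + 4×4 + 3×4 = 52; y[3] = 3×4 + 4×4 + 4×3 + 3×4 = 52. Result: [53, 53, 52, 52]

[53, 53, 52, 52]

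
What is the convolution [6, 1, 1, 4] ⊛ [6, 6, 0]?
y[0] = 6×6 = 36; y[1] = 6×6 + 1×6 = 42; y[2] = 6×0 + 1×6 + 1×6 = 12; y[3] = 1×0 + 1×6 + 4×6 = 30; y[4] = 1×0 + 4×6 = 24; y[5] = 4×0 = 0

[36, 42, 12, 30, 24, 0]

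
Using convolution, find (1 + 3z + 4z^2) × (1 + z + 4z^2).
Ascending coefficients: a = [1, 3, 4], b = [1, 1, 4]. c[0] = 1×1 = 1; c[1] = 1×1 + 3×1 = 4; c[2] = 1×4 + 3×1 + 4×1 = 11; c[3] = 3×4 + 4×1 = 16; c[4] = 4×4 = 16. Result coefficients: [1, 4, 11, 16, 16] → 1 + 4z + 11z^2 + 16z^3 + 16z^4

1 + 4z + 11z^2 + 16z^3 + 16z^4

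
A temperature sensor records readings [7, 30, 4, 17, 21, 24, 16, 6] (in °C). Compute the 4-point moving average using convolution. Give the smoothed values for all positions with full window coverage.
4-point moving average kernel = [1, 1, 1, 1]. Apply in 'valid' mode (full window coverage): avg[0] = (7 + 30 + 4 + 17) / 4 = 14.5; avg[1] = (30 + 4 + 17 + 21) / 4 = 18.0; avg[2] = (4 + 17 + 21 + 24) / 4 = 16.5; avg[3] = (17 + 21 + 24 + 16) / 4 = 19.5; avg[4] = (21 + 24 + 16 + 6) / 4 = 16.75. Smoothed values: [14.5, 18.0, 16.5, 19.5, 16.75]

[14.5, 18.0, 16.5, 19.5, 16.75]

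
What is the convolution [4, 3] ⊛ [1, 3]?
y[0] = 4×1 = 4; y[1] = 4×3 + 3×1 = 15; y[2] = 3×3 = 9

[4, 15, 9]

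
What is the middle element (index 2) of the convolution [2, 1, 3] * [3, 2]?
Use y[k] = Σ_i a[i]·b[k-i] at k=2. y[2] = 1×2 + 3×3 = 11

11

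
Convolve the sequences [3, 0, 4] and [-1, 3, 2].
y[0] = 3×-1 = -3; y[1] = 3×3 + 0×-1 = 9; y[2] = 3×2 + 0×3 + 4×-1 = 2; y[3] = 0×2 + 4×3 = 12; y[4] = 4×2 = 8

[-3, 9, 2, 12, 8]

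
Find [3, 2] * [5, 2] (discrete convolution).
y[0] = 3×5 = 15; y[1] = 3×2 + 2×5 = 16; y[2] = 2×2 = 4

[15, 16, 4]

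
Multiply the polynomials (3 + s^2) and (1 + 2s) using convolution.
Ascending coefficients: a = [3, 0, 1], b = [1, 2]. c[0] = 3×1 = 3; c[1] = 3×2 + 0×1 = 6; c[2] = 0×2 + 1×1 = 1; c[3] = 1×2 = 2. Result coefficients: [3, 6, 1, 2] → 3 + 6s + s^2 + 2s^3

3 + 6s + s^2 + 2s^3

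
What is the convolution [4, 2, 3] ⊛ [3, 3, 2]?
y[0] = 4×3 = 12; y[1] = 4×3 + 2×3 = 18; y[2] = 4×2 + 2×3 + 3×3 = 23; y[3] = 2×2 + 3×3 = 13; y[4] = 3×2 = 6

[12, 18, 23, 13, 6]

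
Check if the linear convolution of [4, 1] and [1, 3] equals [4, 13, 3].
Recompute linear convolution of [4, 1] and [1, 3]: y[0] = 4×1 = 4; y[1] = 4×3 + 1×1 = 13; y[2] = 1×3 = 3 → [4, 13, 3]. Given [4, 13, 3] matches, so answer: Yes

Yes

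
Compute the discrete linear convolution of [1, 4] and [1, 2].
y[0] = 1×1 = 1; y[1] = 1×2 + 4×1 = 6; y[2] = 4×2 = 8

[1, 6, 8]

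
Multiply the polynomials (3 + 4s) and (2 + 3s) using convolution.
Ascending coefficients: a = [3, 4], b = [2, 3]. c[0] = 3×2 = 6; c[1] = 3×3 + 4×2 = 17; c[2] = 4×3 = 12. Result coefficients: [6, 17, 12] → 6 + 17s + 12s^2

6 + 17s + 12s^2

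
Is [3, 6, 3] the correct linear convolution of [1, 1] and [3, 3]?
Recompute linear convolution of [1, 1] and [3, 3]: y[0] = 1×3 = 3; y[1] = 1×3 + 1×3 = 6; y[2] = 1×3 = 3 → [3, 6, 3]. Given [3, 6, 3] matches, so answer: Yes

Yes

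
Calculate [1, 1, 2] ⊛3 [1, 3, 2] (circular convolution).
Use y[k] = Σ_j f[j]·g[(k-j) mod 3]. y[0] = 1×1 + 1×2 + 2×3 = 9; y[1] = 1×3 + 1×1 + 2×2 = 8; y[2] = 1×2 + 1×3 + 2×1 = 7. Result: [9, 8, 7]

[9, 8, 7]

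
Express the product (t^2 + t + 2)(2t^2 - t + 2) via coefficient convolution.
Ascending coefficients: a = [2, 1, 1], b = [2, -1, 2]. c[0] = 2×2 = 4; c[1] = 2×-1 + 1×2 = 0; c[2] = 2×2 + 1×-1 + 1×2 = 5; c[3] = 1×2 + 1×-1 = 1; c[4] = 1×2 = 2. Result coefficients: [4, 0, 5, 1, 2] → 2t^4 + t^3 + 5t^2 + 4

2t^4 + t^3 + 5t^2 + 4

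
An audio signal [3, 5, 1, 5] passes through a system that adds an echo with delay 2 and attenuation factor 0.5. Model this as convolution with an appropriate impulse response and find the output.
Direct-path + delayed-attenuated-path model → impulse response h = [1, 0, 0.5] (1 at lag 0, 0.5 at lag 2). Output y[n] = x[n] + 0.5·x[n - 2] (with x[n] = 0 outside 0..3): y[0] = 3 + 0.5×0 = 3; y[1] = 5 + 0.5×0 = 5; y[2] = 1 + 0.5×3 = 2.5; y[3] = 5 + 0.5×5 = 7.5; y[4] = 0 + 0.5×1 = 0.5; y[5] = 0 + 0.5×5 = 2.5. So y = [3, 5, 2.5, 7.5, 0.5, 2.5]

[3, 5, 2.5, 7.5, 0.5, 2.5]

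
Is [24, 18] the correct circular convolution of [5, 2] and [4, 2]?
Recompute circular convolution of [5, 2] and [4, 2]: y[0] = 5×4 + 2×2 = 24; y[1] = 5×2 + 2×4 = 18 → [24, 18]. Given [24, 18] matches, so answer: Yes

Yes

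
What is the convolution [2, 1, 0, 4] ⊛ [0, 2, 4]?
y[0] = 2×0 = 0; y[1] = 2×2 + 1×0 = 4; y[2] = 2×4 + 1×2 + 0×0 = 10; y[3] = 1×4 + 0×2 + 4×0 = 4; y[4] = 0×4 + 4×2 = 8; y[5] = 4×4 = 16

[0, 4, 10, 4, 8, 16]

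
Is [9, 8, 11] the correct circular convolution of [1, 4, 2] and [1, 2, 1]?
Recompute circular convolution of [1, 4, 2] and [1, 2, 1]: y[0] = 1×1 + 4×1 + 2×2 = 9; y[1] = 1×2 + 4×1 + 2×1 = 8; y[2] = 1×1 + 4×2 + 2×1 = 11 → [9, 8, 11]. Given [9, 8, 11] matches, so answer: Yes

Yes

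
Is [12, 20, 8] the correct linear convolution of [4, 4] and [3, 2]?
Recompute linear convolution of [4, 4] and [3, 2]: y[0] = 4×3 = 12; y[1] = 4×2 + 4×3 = 20; y[2] = 4×2 = 8 → [12, 20, 8]. Given [12, 20, 8] matches, so answer: Yes

Yes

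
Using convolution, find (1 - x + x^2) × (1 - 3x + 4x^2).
Ascending coefficients: a = [1, -1, 1], b = [1, -3, 4]. c[0] = 1×1 = 1; c[1] = 1×-3 + -1×1 = -4; c[2] = 1×4 + -1×-3 + 1×1 = 8; c[3] = -1×4 + 1×-3 = -7; c[4] = 1×4 = 4. Result coefficients: [1, -4, 8, -7, 4] → 1 - 4x + 8x^2 - 7x^3 + 4x^4

1 - 4x + 8x^2 - 7x^3 + 4x^4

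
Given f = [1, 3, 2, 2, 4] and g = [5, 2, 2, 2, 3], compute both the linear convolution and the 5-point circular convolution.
Linear: y_lin[0] = 1×5 = 5; y_lin[1] = 1×2 + 3×5 = 17; y_lin[2] = 1×2 + 3×2 + 2×5 = 18; y_lin[3] = 1×2 + 3×2 + 2×2 + 2×5 = 22; y_lin[4] = 1×3 + 3×2 + 2×2 + 2×2 + 4×5 = 37; y_lin[5] = 3×3 + 2×2 + 2×2 + 4×2 = 25; y_lin[6] = 2×3 + 2×2 + 4×2 = 18; y_lin[7] = 2×3 + 4×2 = 14; y_lin[8] = 4×3 = 12 → [5, 17, 18, 22, 37, 25, 18, 14, 12]. Circular (length 5): y[0] = 1×5 + 3×3 + 2×2 + 2×2 + 4×2 = 30; y[1] = 1×2 + 3×5 + 2×3 + 2×2 + 4×2 = 35; y[2] = 1×2 + 3×2 + 2×5 + 2×3 + 4×2 = 32; y[3] = 1×2 + 3×2 + 2×2 + 2×5 + 4×3 = 34; y[4] = 1×3 + 3×2 + 2×2 + 2×2 + 4×5 = 37 → [30, 35, 32, 34, 37]

Linear: [5, 17, 18, 22, 37, 25, 18, 14, 12], Circular: [30, 35, 32, 34, 37]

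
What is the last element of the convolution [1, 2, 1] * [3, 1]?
Use y[k] = Σ_i a[i]·b[k-i] at k=3. y[3] = 1×1 = 1

1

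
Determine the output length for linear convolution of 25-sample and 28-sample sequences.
Linear/full convolution length: m + n - 1 = 25 + 28 - 1 = 52

52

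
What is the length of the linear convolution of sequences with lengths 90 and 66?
Linear/full convolution length: m + n - 1 = 90 + 66 - 1 = 155

155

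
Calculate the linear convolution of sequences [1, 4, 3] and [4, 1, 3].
y[0] = 1×4 = 4; y[1] = 1×1 + 4×4 = 17; y[2] = 1×3 + 4×1 + 3×4 = 19; y[3] = 4×3 + 3×1 = 15; y[4] = 3×3 = 9

[4, 17, 19, 15, 9]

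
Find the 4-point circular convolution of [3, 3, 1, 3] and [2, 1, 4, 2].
Use y[k] = Σ_j f[j]·g[(k-j) mod 4]. y[0] = 3×2 + 3×2 + 1×4 + 3×1 = 19; y[1] = 3×1 + 3×2 + 1×2 + 3×4 = 23; y[2] = 3×4 + 3×1 + 1×2 + 3×2 = 23; y[3] = 3×2 + 3×4 + 1×1 + 3×2 = 25. Result: [19, 23, 23, 25]

[19, 23, 23, 25]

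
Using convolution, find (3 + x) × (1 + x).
Ascending coefficients: a = [3, 1], b = [1, 1]. c[0] = 3×1 = 3; c[1] = 3×1 + 1×1 = 4; c[2] = 1×1 = 1. Result coefficients: [3, 4, 1] → 3 + 4x + x^2

3 + 4x + x^2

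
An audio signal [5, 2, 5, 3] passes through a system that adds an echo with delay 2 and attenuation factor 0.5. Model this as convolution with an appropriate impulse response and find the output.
Direct-path + delayed-attenuated-path model → impulse response h = [1, 0, 0.5] (1 at lag 0, 0.5 at lag 2). Output y[n] = x[n] + 0.5·x[n - 2] (with x[n] = 0 outside 0..3): y[0] = 5 + 0.5×0 = 5; y[1] = 2 + 0.5×0 = 2; y[2] = 5 + 0.5×5 = 7.5; y[3] = 3 + 0.5×2 = 4.0; y[4] = 0 + 0.5×5 = 2.5; y[5] = 0 + 0.5×3 = 1.5. So y = [5, 2, 7.5, 4.0, 2.5, 1.5]

[5, 2, 7.5, 4.0, 2.5, 1.5]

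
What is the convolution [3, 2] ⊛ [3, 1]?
y[0] = 3×3 = 9; y[1] = 3×1 + 2×3 = 9; y[2] = 2×1 = 2

[9, 9, 2]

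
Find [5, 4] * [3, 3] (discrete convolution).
y[0] = 5×3 = 15; y[1] = 5×3 + 4×3 = 27; y[2] = 4×3 = 12

[15, 27, 12]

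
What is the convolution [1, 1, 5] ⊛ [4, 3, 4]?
y[0] = 1×4 = 4; y[1] = 1×3 + 1×4 = 7; y[2] = 1×4 + 1×3 + 5×4 = 27; y[3] = 1×4 + 5×3 = 19; y[4] = 5×4 = 20

[4, 7, 27, 19, 20]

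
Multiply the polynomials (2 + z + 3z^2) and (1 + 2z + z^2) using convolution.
Ascending coefficients: a = [2, 1, 3], b = [1, 2, 1]. c[0] = 2×1 = 2; c[1] = 2×2 + 1×1 = 5; c[2] = 2×1 + 1×2 + 3×1 = 7; c[3] = 1×1 + 3×2 = 7; c[4] = 3×1 = 3. Result coefficients: [2, 5, 7, 7, 3] → 2 + 5z + 7z^2 + 7z^3 + 3z^4

2 + 5z + 7z^2 + 7z^3 + 3z^4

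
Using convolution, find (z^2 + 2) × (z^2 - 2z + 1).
Ascending coefficients: a = [2, 0, 1], b = [1, -2, 1]. c[0] = 2×1 = 2; c[1] = 2×-2 + 0×1 = -4; c[2] = 2×1 + 0×-2 + 1×1 = 3; c[3] = 0×1 + 1×-2 = -2; c[4] = 1×1 = 1. Result coefficients: [2, -4, 3, -2, 1] → z^4 - 2z^3 + 3z^2 - 4z + 2

z^4 - 2z^3 + 3z^2 - 4z + 2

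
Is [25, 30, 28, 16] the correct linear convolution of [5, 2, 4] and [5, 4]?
Recompute linear convolution of [5, 2, 4] and [5, 4]: y[0] = 5×5 = 25; y[1] = 5×4 + 2×5 = 30; y[2] = 2×4 + 4×5 = 28; y[3] = 4×4 = 16 → [25, 30, 28, 16]. Given [25, 30, 28, 16] matches, so answer: Yes

Yes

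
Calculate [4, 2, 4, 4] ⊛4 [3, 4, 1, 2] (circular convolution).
Use y[k] = Σ_j x[j]·h[(k-j) mod 4]. y[0] = 4×3 + 2×2 + 4×1 + 4×4 = 36; y[1] = 4×4 + 2×3 + 4×2 + 4×1 = 34; y[2] = 4×1 + 2×4 + 4×3 + 4×2 = 32; y[3] = 4×2 + 2×1 + 4×4 + 4×3 = 38. Result: [36, 34, 32, 38]

[36, 34, 32, 38]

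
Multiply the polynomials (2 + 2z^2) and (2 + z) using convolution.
Ascending coefficients: a = [2, 0, 2], b = [2, 1]. c[0] = 2×2 = 4; c[1] = 2×1 + 0×2 = 2; c[2] = 0×1 + 2×2 = 4; c[3] = 2×1 = 2. Result coefficients: [4, 2, 4, 2] → 4 + 2z + 4z^2 + 2z^3

4 + 2z + 4z^2 + 2z^3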